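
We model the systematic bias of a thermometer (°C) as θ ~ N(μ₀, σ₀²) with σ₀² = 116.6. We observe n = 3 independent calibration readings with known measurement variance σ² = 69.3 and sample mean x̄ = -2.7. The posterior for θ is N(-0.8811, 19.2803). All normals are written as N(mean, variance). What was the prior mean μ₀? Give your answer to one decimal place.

The posterior mean is a precision-weighted average: μ_n = (τ₀μ₀ + τ_data·x̄)/(τ₀+τ_data), with τ₀=1/σ₀² and τ_data=n/σ².
Here τ₀ = 1/116.6 = 0.008576 and τ_data = 3/69.3 = 0.043290, so τ_n = 0.051866.
Rearranging for μ₀: μ₀ = (μ_n·τ_n − τ_data·x̄)/τ₀ = (-0.8811·0.051866 − 0.043290·-2.7) / 0.008576 = 0.071184/0.008576 ≈ 8.3.

μ₀ = 8.3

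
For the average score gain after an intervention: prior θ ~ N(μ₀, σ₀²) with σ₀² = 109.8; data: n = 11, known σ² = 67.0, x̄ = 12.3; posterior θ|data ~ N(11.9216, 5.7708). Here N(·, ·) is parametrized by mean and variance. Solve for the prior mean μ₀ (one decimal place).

μ₀ = 5.1

With known observation variance, the Normal–Normal posterior has precision τ_n = τ₀ + n/σ² and mean μ_n = (τ₀μ₀ + (n/σ²)x̄)/τ_n.
Here τ₀ = 1/109.8 = 0.009107 and τ_data = 11/67.0 = 0.164179, so τ_n = 0.173286.
Rearranging for μ₀: μ₀ = (μ_n·τ_n − τ_data·x̄)/τ₀ = (11.9216·0.173286 − 0.164179·12.3) / 0.009107 = 0.046445/0.009107 ≈ 5.1.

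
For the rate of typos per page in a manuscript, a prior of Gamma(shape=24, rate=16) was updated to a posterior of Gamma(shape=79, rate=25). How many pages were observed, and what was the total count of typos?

n = 9 pages with total 55 typos

A Gamma(α, β) prior (rate parametrization) on a Poisson rate with n observations summing to S gives posterior Gamma(α+S, β+n).
Matching: Σxᵢ = 79 − 24 = 55 and n = 25 − 16 = 9.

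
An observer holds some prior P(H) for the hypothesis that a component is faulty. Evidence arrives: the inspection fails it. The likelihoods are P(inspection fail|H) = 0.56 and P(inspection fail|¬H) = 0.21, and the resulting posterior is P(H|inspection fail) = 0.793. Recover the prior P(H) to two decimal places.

Bayes' rule in odds form gives O(H|E) = O(H)·[P(E|H)/P(E|¬H)], hence O(H) = O(H|E)/LR.
Posterior odds = 0.793/(1−0.793) = 3.8309. LR = 0.56/0.21 = 2.6667.
Prior odds = 3.8309/2.6667 = 1.4366, so P(H) = 1.4366/(1+1.4366) ≈ 0.59.

P(H) = 0.59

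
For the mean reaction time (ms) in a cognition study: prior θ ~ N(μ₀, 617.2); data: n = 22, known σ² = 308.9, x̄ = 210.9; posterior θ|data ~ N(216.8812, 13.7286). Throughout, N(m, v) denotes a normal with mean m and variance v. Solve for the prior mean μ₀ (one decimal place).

With known observation variance, the Normal–Normal posterior has precision τ_n = τ₀ + n/σ² and mean μ_n = (τ₀μ₀ + (n/σ²)x̄)/τ_n.
Here τ₀ = 1/617.2 = 0.001620 and τ_data = 22/308.9 = 0.071220, so τ_n = 0.072840.
Rearranging for μ₀: μ₀ = (μ_n·τ_n − τ_data·x̄)/τ₀ = (216.8812·0.072840 − 0.071220·210.9) / 0.001620 = 0.777329/0.001620 ≈ 479.8.

μ₀ = 479.8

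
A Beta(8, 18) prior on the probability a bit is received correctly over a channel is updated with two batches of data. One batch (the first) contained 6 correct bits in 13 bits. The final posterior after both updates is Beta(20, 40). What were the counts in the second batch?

Because Beta–binomial updating is additive in the counts, the combined data contributed (α_post−α_prior, β_post−β_prior) successes and failures.
Total across both batches: 20−8=12 correct bits, 40−18=22 errors.
Subtract the first batch: 12−6=6 correct bits and 22−7=15 errors.

6 correct bits and 15 errors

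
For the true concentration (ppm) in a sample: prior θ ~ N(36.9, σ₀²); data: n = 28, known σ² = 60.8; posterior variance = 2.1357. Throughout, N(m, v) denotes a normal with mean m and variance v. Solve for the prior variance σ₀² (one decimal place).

σ₀² = 129.8

For the Normal–Normal model with known σ², precisions add: τ_n = τ₀ + n/σ².
So 1/σ₀² = 1/2.1357 − 28/60.8 = 0.468231 − 0.460526 = 0.007705.
Hence σ₀² = 1/0.007705 ≈ 129.8.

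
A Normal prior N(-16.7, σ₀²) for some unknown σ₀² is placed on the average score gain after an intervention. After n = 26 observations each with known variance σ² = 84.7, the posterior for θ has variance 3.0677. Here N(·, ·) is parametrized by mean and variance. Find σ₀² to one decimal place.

For the Normal–Normal model with known σ², precisions add: τ_n = τ₀ + n/σ².
So 1/σ₀² = 1/3.0677 − 26/84.7 = 0.325977 − 0.306966 = 0.019011.
Hence σ₀² = 1/0.019011 ≈ 52.6.

σ₀² = 52.6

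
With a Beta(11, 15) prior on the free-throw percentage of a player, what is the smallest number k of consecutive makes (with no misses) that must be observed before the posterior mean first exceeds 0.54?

k = 7

After k makes and 0 misses the posterior is Beta(11+k, 15), with mean (11+k)/(11+15+k).
Set (11+k)/(26+k) > 0.54 and solve: k > (0.54·26 − 11)/(1 − 0.54) = 6.609.
The smallest integer exceeding 6.609 is 7, and checking k=7: (18)/(33) = 0.5455 > 0.54.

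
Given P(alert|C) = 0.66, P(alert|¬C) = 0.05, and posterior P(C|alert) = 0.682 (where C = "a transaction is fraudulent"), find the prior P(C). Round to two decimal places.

Bayes' rule in odds form gives O(C|E) = O(C)·[P(E|C)/P(E|¬C)], hence O(C) = O(C|E)/LR.
Posterior odds = 0.682/(1−0.682) = 2.1447. LR = 0.66/0.05 = 13.2000.
Prior odds = 2.1447/13.2000 = 0.1625, so P(C) = 0.1625/(1+0.1625) ≈ 0.14.

P(C) = 0.14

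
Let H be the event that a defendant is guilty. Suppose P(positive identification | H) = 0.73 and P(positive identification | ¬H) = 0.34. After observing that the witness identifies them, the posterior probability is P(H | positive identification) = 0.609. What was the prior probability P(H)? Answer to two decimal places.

In odds form, posterior odds = prior odds × likelihood ratio, so prior odds = posterior odds ÷ LR.
Posterior odds = 0.609/(1−0.609) = 1.5575. LR = 0.73/0.34 = 2.1471.
Prior odds = 1.5575/2.1471 = 0.7254, so P(H) = 0.7254/(1+0.7254) ≈ 0.42.

P(H) = 0.42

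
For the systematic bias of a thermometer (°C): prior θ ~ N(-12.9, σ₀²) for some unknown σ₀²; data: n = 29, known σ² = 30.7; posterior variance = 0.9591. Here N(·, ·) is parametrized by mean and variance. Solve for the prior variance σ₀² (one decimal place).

σ₀² = 10.2

Posterior precision equals prior precision plus data precision: 1/σ_n² = 1/σ₀² + n/σ².
So 1/σ₀² = 1/0.9591 − 29/30.7 = 1.042644 − 0.944625 = 0.098019.
Hence σ₀² = 1/0.098019 ≈ 10.2.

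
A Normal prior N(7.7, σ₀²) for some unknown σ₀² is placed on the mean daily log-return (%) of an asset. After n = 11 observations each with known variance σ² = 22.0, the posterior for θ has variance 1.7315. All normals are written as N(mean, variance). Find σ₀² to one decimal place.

Posterior precision equals prior precision plus data precision: 1/σ_n² = 1/σ₀² + n/σ².
So 1/σ₀² = 1/1.7315 − 11/22.0 = 0.577534 − 0.500000 = 0.077534.
Hence σ₀² = 1/0.077534 ≈ 12.9.

σ₀² = 12.9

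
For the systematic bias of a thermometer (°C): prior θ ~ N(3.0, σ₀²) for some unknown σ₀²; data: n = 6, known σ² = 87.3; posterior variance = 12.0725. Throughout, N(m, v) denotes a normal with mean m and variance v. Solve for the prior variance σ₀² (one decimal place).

For the Normal–Normal model with known σ², precisions add: τ_n = τ₀ + n/σ².
So 1/σ₀² = 1/12.0725 − 6/87.3 = 0.082833 − 0.068729 = 0.014104.
Hence σ₀² = 1/0.014104 ≈ 70.9.

σ₀² = 70.9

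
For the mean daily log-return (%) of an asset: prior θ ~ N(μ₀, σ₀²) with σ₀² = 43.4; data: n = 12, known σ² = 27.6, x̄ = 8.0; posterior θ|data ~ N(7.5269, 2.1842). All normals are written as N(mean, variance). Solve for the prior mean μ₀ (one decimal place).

μ₀ = -1.4

With known observation variance, the Normal–Normal posterior has precision τ_n = τ₀ + n/σ² and mean μ_n = (τ₀μ₀ + (n/σ²)x̄)/τ_n.
Here τ₀ = 1/43.4 = 0.023041 and τ_data = 12/27.6 = 0.434783, so τ_n = 0.457824.
Rearranging for μ₀: μ₀ = (μ_n·τ_n − τ_data·x̄)/τ₀ = (7.5269·0.457824 − 0.434783·8.0) / 0.023041 = -0.032269/0.023041 ≈ -1.4.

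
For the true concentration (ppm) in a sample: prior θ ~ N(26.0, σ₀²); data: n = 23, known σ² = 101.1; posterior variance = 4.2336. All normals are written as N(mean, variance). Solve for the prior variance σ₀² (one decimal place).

Posterior precision equals prior precision plus data precision: 1/σ_n² = 1/σ₀² + n/σ².
So 1/σ₀² = 1/4.2336 − 23/101.1 = 0.236206 − 0.227498 = 0.008708.
Hence σ₀² = 1/0.008708 ≈ 114.8.

σ₀² = 114.8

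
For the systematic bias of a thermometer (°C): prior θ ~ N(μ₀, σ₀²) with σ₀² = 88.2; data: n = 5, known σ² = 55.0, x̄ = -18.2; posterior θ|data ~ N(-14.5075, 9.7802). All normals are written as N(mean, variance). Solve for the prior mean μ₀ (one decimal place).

With known observation variance, the Normal–Normal posterior has precision τ_n = τ₀ + n/σ² and mean μ_n = (τ₀μ₀ + (n/σ²)x̄)/τ_n.
Here τ₀ = 1/88.2 = 0.011338 and τ_data = 5/55.0 = 0.090909, so τ_n = 0.102247.
Rearranging for μ₀: μ₀ = (μ_n·τ_n − τ_data·x̄)/τ₀ = (-14.5075·0.102247 − 0.090909·-18.2) / 0.011338 = 0.171195/0.011338 ≈ 15.1.

μ₀ = 15.1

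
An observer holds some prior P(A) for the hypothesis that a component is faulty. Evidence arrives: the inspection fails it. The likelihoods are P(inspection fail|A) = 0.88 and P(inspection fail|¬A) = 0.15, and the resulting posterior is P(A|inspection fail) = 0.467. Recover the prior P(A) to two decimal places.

Bayes' rule in odds form gives O(A|E) = O(A)·[P(E|A)/P(E|¬A)], hence O(A) = O(A|E)/LR.
Posterior odds = 0.467/(1−0.467) = 0.8762. LR = 0.88/0.15 = 5.8667.
Prior odds = 0.8762/5.8667 = 0.1494, so P(A) = 0.1494/(1+0.1494) ≈ 0.13.

P(A) = 0.13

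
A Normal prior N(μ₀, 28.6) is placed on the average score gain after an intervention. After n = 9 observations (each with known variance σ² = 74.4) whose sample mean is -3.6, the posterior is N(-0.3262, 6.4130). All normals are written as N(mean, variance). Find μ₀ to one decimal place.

The posterior mean is a precision-weighted average: μ_n = (τ₀μ₀ + τ_data·x̄)/(τ₀+τ_data), with τ₀=1/σ₀² and τ_data=n/σ².
Here τ₀ = 1/28.6 = 0.034965 and τ_data = 9/74.4 = 0.120968, so τ_n = 0.155933.
Rearranging for μ₀: μ₀ = (μ_n·τ_n − τ_data·x̄)/τ₀ = (-0.3262·0.155933 − 0.120968·-3.6) / 0.034965 = 0.384619/0.034965 ≈ 11.0.

μ₀ = 11.0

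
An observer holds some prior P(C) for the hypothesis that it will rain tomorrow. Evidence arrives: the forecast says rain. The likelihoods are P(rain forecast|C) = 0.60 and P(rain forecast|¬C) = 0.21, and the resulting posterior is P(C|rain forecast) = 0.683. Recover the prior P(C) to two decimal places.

P(C) = 0.43

Bayes' rule in odds form gives O(C|E) = O(C)·[P(E|C)/P(E|¬C)], hence O(C) = O(C|E)/LR.
Posterior odds = 0.683/(1−0.683) = 2.1546. LR = 0.60/0.21 = 2.8571.
Prior odds = 2.1546/2.8571 = 0.7541, so P(C) = 0.7541/(1+0.7541) ≈ 0.43.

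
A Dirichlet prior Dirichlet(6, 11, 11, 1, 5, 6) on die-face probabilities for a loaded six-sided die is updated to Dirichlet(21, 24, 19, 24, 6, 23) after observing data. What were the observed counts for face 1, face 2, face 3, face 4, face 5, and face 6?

counts (15, 13, 8, 23, 1, 17)

For a Dirichlet(α) prior with multinomial counts c, the posterior is Dirichlet(α + c) componentwise.
Counts are posterior − prior componentwise: 21−6=15, 24−11=13, 19−11=8, 24−1=23, 6−5=1, 23−6=17.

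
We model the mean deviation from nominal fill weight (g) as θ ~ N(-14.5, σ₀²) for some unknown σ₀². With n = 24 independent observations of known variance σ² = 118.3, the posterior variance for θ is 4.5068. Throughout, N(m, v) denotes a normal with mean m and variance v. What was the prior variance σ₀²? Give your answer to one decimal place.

Posterior precision equals prior precision plus data precision: 1/σ_n² = 1/σ₀² + n/σ².
So 1/σ₀² = 1/4.5068 − 24/118.3 = 0.221887 − 0.202874 = 0.019013.
Hence σ₀² = 1/0.019013 ≈ 52.6.

σ₀² = 52.6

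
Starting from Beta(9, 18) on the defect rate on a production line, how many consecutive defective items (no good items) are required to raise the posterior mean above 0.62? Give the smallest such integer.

k = 21

After k defective items and 0 good items the posterior is Beta(9+k, 18), with mean (9+k)/(9+18+k).
Set (9+k)/(27+k) > 0.62 and solve: k > (0.62·27 − 9)/(1 − 0.62) = 20.368.
The smallest integer exceeding 20.368 is 21.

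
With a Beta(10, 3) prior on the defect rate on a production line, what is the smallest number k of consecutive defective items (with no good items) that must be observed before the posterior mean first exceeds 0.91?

After k defective items and 0 good items the posterior is Beta(10+k, 3), with mean (10+k)/(10+3+k).
Set (10+k)/(13+k) > 0.91 and solve: k > (0.91·13 − 10)/(1 − 0.91) = 20.333.
The smallest integer exceeding 20.333 is 21.

k = 21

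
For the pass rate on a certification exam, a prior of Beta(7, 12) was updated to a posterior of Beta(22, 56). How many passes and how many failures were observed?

Under Beta–binomial conjugacy the posterior parameters are (α+s, β+f).
Match parameters: s=22−7=15, f=56−12=44.

15 passes and 44 failures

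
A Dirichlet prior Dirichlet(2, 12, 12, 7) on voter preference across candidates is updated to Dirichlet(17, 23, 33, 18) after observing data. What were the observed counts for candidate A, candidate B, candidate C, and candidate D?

counts (15, 11, 21, 11)

For a Dirichlet(α) prior with multinomial counts c, the posterior is Dirichlet(α + c) componentwise.
Counts are posterior − prior componentwise: 17−2=15, 23−12=11, 33−12=21, 18−7=11.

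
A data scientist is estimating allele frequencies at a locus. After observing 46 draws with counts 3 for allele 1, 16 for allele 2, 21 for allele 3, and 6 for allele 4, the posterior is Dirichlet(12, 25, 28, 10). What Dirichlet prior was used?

Dirichlet(9, 9, 7, 4)

For a Dirichlet(α) prior with multinomial counts c, the posterior is Dirichlet(α + c) componentwise.
Subtract each count from the matching posterior parameter: 12−3=9, 25−16=9, 28−21=7, 10−6=4.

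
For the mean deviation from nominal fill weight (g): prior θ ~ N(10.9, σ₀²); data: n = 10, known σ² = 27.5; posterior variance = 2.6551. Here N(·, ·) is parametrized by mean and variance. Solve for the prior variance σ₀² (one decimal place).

Posterior precision equals prior precision plus data precision: 1/σ_n² = 1/σ₀² + n/σ².
So 1/σ₀² = 1/2.6551 − 10/27.5 = 0.376634 − 0.363636 = 0.012998.
Hence σ₀² = 1/0.012998 ≈ 76.9.

σ₀² = 76.9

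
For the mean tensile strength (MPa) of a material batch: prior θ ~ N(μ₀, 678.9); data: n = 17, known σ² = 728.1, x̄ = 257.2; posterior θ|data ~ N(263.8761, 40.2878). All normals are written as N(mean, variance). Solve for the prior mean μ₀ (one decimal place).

μ₀ = 369.7

The posterior mean is a precision-weighted average: μ_n = (τ₀μ₀ + τ_data·x̄)/(τ₀+τ_data), with τ₀=1/σ₀² and τ_data=n/σ².
Here τ₀ = 1/678.9 = 0.001473 and τ_data = 17/728.1 = 0.023348, so τ_n = 0.024821.
Rearranging for μ₀: μ₀ = (μ_n·τ_n − τ_data·x̄)/τ₀ = (263.8761·0.024821 − 0.023348·257.2) / 0.001473 = 0.544563/0.001473 ≈ 369.7.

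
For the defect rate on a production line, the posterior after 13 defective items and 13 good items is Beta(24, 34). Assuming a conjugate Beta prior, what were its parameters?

Beta(11, 21)

Under Beta–binomial conjugacy the posterior parameters are (a+s, b+f).
So a = 24 − 13 = 11 and b = 34 − 13 = 21.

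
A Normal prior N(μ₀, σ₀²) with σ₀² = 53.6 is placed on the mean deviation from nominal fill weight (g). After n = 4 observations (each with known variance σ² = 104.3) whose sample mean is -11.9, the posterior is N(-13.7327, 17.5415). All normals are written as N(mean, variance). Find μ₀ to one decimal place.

With known observation variance, the Normal–Normal posterior has precision τ_n = τ₀ + n/σ² and mean μ_n = (τ₀μ₀ + (n/σ²)x̄)/τ_n.
Here τ₀ = 1/53.6 = 0.018657 and τ_data = 4/104.3 = 0.038351, so τ_n = 0.057008.
Rearranging for μ₀: μ₀ = (μ_n·τ_n − τ_data·x̄)/τ₀ = (-13.7327·0.057008 − 0.038351·-11.9) / 0.018657 = -0.326497/0.018657 ≈ -17.5.

μ₀ = -17.5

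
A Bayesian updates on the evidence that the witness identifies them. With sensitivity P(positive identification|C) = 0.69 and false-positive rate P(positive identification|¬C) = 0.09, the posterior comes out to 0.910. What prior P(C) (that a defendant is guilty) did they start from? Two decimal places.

P(C) = 0.57

In odds form, posterior odds = prior odds × likelihood ratio, so prior odds = posterior odds ÷ LR.
Posterior odds = 0.910/(1−0.910) = 10.1111. LR = 0.69/0.09 = 7.6667.
Prior odds = 10.1111/7.6667 = 1.3188, so P(C) = 1.3188/(1+1.3188) ≈ 0.57.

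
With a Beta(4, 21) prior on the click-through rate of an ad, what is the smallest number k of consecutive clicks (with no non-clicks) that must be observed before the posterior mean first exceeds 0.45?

k = 14

After k clicks and 0 non-clicks the posterior is Beta(4+k, 21), with mean (4+k)/(4+21+k).
Set (4+k)/(25+k) > 0.45 and solve: k > (0.45·25 − 4)/(1 − 0.45) = 13.182.
The smallest integer exceeding 13.182 is 14, and checking k=14: (18)/(39) = 0.4615 > 0.45.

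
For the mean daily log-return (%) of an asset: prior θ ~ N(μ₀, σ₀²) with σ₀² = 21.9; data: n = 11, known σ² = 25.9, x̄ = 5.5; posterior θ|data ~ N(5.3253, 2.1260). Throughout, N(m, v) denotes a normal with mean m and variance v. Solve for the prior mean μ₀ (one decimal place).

With known observation variance, the Normal–Normal posterior has precision τ_n = τ₀ + n/σ² and mean μ_n = (τ₀μ₀ + (n/σ²)x̄)/τ_n.
Here τ₀ = 1/21.9 = 0.045662 and τ_data = 11/25.9 = 0.424710, so τ_n = 0.470372.
Rearranging for μ₀: μ₀ = (μ_n·τ_n − τ_data·x̄)/τ₀ = (5.3253·0.470372 − 0.424710·5.5) / 0.045662 = 0.168967/0.045662 ≈ 3.7.

μ₀ = 3.7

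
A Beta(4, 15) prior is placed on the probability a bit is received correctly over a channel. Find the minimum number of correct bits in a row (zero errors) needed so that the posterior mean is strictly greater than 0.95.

k = 282

After k correct bits and 0 errors the posterior is Beta(4+k, 15), with mean (4+k)/(4+15+k).
Set (4+k)/(19+k) > 0.95 and solve: k > (0.95·19 − 4)/(1 − 0.95) = 281.000.
The smallest integer exceeding 281.000 is 282.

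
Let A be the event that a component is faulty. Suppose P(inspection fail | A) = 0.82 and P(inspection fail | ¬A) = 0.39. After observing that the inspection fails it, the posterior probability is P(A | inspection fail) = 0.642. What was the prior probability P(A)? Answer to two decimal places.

P(A) = 0.46

Bayes' rule in odds form gives O(A|E) = O(A)·[P(E|A)/P(E|¬A)], hence O(A) = O(A|E)/LR.
Posterior odds = 0.642/(1−0.642) = 1.7933. LR = 0.82/0.39 = 2.1026.
Prior odds = 1.7933/2.1026 = 0.8529, so P(A) = 0.8529/(1+0.8529) ≈ 0.46.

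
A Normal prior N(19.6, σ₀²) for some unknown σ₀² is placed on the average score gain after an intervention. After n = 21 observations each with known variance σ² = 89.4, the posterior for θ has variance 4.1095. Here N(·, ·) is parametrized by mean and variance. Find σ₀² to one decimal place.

Posterior precision equals prior precision plus data precision: 1/σ_n² = 1/σ₀² + n/σ².
So 1/σ₀² = 1/4.1095 − 21/89.4 = 0.243339 − 0.234899 = 0.008440.
Hence σ₀² = 1/0.008440 ≈ 118.5.

σ₀² = 118.5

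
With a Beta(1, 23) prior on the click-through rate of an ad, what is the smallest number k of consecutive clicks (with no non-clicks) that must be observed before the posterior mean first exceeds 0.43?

k = 17

After k clicks and 0 non-clicks the posterior is Beta(1+k, 23), with mean (1+k)/(1+23+k).
Set (1+k)/(24+k) > 0.43 and solve: k > (0.43·24 − 1)/(1 − 0.43) = 16.351.
The smallest integer exceeding 16.351 is 17, and checking k=17: (18)/(41) = 0.4390 > 0.43.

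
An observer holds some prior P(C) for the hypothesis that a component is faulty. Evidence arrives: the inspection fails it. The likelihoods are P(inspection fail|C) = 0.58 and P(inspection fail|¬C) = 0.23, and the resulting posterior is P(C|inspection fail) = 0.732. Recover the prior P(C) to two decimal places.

P(C) = 0.52

Bayes' rule in odds form gives O(C|E) = O(C)·[P(E|C)/P(E|¬C)], hence O(C) = O(C|E)/LR.
Posterior odds = 0.732/(1−0.732) = 2.7313. LR = 0.58/0.23 = 2.5217.
Prior odds = 2.7313/2.5217 = 1.0831, so P(C) = 1.0831/(1+1.0831) ≈ 0.52.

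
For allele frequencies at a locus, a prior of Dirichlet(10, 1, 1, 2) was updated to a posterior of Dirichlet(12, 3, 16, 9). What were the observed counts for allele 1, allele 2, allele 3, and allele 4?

counts (2, 2, 15, 7)

For a Dirichlet(α) prior with multinomial counts c, the posterior is Dirichlet(α + c) componentwise.
Counts are posterior − prior componentwise: 12−10=2, 3−1=2, 16−1=15, 9−2=7.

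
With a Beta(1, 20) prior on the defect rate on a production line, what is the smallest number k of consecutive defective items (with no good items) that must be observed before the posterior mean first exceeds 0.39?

After k defective items and 0 good items the posterior is Beta(1+k, 20), with mean (1+k)/(1+20+k).
Set (1+k)/(21+k) > 0.39 and solve: k > (0.39·21 − 1)/(1 − 0.39) = 11.787.
The smallest integer exceeding 11.787 is 12.

k = 12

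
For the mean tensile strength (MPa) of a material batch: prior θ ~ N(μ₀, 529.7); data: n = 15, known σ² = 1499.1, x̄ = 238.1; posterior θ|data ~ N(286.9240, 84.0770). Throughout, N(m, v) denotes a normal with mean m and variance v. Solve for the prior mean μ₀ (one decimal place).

With known observation variance, the Normal–Normal posterior has precision τ_n = τ₀ + n/σ² and mean μ_n = (τ₀μ₀ + (n/σ²)x̄)/τ_n.
Here τ₀ = 1/529.7 = 0.001888 and τ_data = 15/1499.1 = 0.010006, so τ_n = 0.011894.
Rearranging for μ₀: μ₀ = (μ_n·τ_n − τ_data·x̄)/τ₀ = (286.9240·0.011894 − 0.010006·238.1) / 0.001888 = 1.030245/0.001888 ≈ 545.7.

μ₀ = 545.7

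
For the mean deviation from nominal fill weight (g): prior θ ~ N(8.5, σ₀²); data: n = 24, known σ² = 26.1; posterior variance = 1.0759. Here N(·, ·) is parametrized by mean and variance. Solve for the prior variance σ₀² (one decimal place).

σ₀² = 100.9

For the Normal–Normal model with known σ², precisions add: τ_n = τ₀ + n/σ².
So 1/σ₀² = 1/1.0759 − 24/26.1 = 0.929454 − 0.919540 = 0.009914.
Hence σ₀² = 1/0.009914 ≈ 100.9.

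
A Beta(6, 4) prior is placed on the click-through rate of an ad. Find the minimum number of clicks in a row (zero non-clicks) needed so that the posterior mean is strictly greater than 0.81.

After k clicks and 0 non-clicks the posterior is Beta(6+k, 4), with mean (6+k)/(6+4+k).
Set (6+k)/(10+k) > 0.81 and solve: k > (0.81·10 − 6)/(1 − 0.81) = 11.053.
The smallest integer exceeding 11.053 is 12, and checking k=12: (18)/(22) = 0.8182 > 0.81.

k = 12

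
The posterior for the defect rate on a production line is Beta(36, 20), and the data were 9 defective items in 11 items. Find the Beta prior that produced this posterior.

Under Beta–binomial conjugacy the posterior parameters are (a+s, b+f).
So a = 36 − 9 = 27 and b = 20 − 2 = 18.

Beta(27, 18)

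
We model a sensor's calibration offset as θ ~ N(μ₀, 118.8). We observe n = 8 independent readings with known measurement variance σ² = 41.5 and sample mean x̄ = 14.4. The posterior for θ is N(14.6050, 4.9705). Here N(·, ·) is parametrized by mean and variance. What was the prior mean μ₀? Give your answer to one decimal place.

μ₀ = 19.3

The posterior mean is a precision-weighted average: μ_n = (τ₀μ₀ + τ_data·x̄)/(τ₀+τ_data), with τ₀=1/σ₀² and τ_data=n/σ².
Here τ₀ = 1/118.8 = 0.008418 and τ_data = 8/41.5 = 0.192771, so τ_n = 0.201189.
Rearranging for μ₀: μ₀ = (μ_n·τ_n − τ_data·x̄)/τ₀ = (14.6050·0.201189 − 0.192771·14.4) / 0.008418 = 0.162463/0.008418 ≈ 19.3.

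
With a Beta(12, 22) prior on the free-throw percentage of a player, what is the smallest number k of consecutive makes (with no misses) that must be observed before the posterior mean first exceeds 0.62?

k = 24

After k makes and 0 misses the posterior is Beta(12+k, 22), with mean (12+k)/(12+22+k).
Set (12+k)/(34+k) > 0.62 and solve: k > (0.62·34 − 12)/(1 − 0.62) = 23.895.
The smallest integer exceeding 23.895 is 24.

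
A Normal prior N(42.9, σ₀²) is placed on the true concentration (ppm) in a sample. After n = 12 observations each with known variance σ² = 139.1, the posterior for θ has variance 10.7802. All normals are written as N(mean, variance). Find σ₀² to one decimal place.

For the Normal–Normal model with known σ², precisions add: τ_n = τ₀ + n/σ².
So 1/σ₀² = 1/10.7802 − 12/139.1 = 0.092763 − 0.086269 = 0.006494.
Hence σ₀² = 1/0.006494 ≈ 154.0.

σ₀² = 154.0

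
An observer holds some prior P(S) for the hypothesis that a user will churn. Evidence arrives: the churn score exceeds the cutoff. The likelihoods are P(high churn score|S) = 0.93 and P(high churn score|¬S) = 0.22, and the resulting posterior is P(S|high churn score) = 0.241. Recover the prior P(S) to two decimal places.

P(S) = 0.07

Bayes' rule in odds form gives O(S|E) = O(S)·[P(E|S)/P(E|¬S)], hence O(S) = O(S|E)/LR.
Posterior odds = 0.241/(1−0.241) = 0.3175. LR = 0.93/0.22 = 4.2273.
Prior odds = 0.3175/4.2273 = 0.0751, so P(S) = 0.0751/(1+0.0751) ≈ 0.07.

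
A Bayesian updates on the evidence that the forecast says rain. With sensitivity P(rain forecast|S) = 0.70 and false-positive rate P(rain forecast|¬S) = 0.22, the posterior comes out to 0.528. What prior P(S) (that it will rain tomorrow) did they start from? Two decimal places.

In odds form, posterior odds = prior odds × likelihood ratio, so prior odds = posterior odds ÷ LR.
Posterior odds = 0.528/(1−0.528) = 1.1186. LR = 0.70/0.22 = 3.1818.
Prior odds = 1.1186/3.1818 = 0.3516, so P(S) = 0.3516/(1+0.3516) ≈ 0.26.

P(S) = 0.26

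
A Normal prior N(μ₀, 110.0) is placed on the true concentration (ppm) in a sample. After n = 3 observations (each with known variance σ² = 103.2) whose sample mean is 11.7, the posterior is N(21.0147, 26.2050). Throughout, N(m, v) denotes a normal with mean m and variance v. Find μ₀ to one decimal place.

With known observation variance, the Normal–Normal posterior has precision τ_n = τ₀ + n/σ² and mean μ_n = (τ₀μ₀ + (n/σ²)x̄)/τ_n.
Here τ₀ = 1/110.0 = 0.009091 and τ_data = 3/103.2 = 0.029070, so τ_n = 0.038161.
Rearranging for μ₀: μ₀ = (μ_n·τ_n − τ_data·x̄)/τ₀ = (21.0147·0.038161 − 0.029070·11.7) / 0.009091 = 0.461823/0.009091 ≈ 50.8.

μ₀ = 50.8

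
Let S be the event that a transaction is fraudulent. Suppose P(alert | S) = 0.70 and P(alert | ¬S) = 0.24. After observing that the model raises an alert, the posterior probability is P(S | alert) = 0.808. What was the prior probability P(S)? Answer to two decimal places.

P(S) = 0.59

Bayes' rule in odds form gives O(S|E) = O(S)·[P(E|S)/P(E|¬S)], hence O(S) = O(S|E)/LR.
Posterior odds = 0.808/(1−0.808) = 4.2083. LR = 0.70/0.24 = 2.9167.
Prior odds = 4.2083/2.9167 = 1.4428, so P(S) = 1.4428/(1+1.4428) ≈ 0.59.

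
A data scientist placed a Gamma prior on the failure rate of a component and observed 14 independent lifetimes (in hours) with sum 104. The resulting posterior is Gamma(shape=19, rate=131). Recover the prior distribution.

Gamma(shape=5, rate=27)

For an exponential likelihood with a Gamma(α, β) prior on the rate, n observations with total T give posterior Gamma(α+n, β+T).
So α = 19 − 14 = 5 and β = 131 − 104 = 27.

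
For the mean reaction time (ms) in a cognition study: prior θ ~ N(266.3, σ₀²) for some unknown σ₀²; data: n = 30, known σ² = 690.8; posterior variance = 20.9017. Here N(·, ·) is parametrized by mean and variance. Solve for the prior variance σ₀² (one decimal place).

For the Normal–Normal model with known σ², precisions add: τ_n = τ₀ + n/σ².
So 1/σ₀² = 1/20.9017 − 30/690.8 = 0.047843 − 0.043428 = 0.004415.
Hence σ₀² = 1/0.004415 ≈ 226.5.

σ₀² = 226.5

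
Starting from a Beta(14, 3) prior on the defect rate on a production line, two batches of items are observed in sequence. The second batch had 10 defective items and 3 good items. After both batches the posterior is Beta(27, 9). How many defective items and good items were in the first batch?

Sequential conjugate updates are equivalent to a single update on the pooled data, so total successes = posterior α − prior α and total failures = posterior β − prior β.
Total across both batches: 27−14=13 defective items, 9−3=6 good items.
Subtract the second batch: 13−10=3 defective items and 6−3=3 good items.

3 defective items and 3 good items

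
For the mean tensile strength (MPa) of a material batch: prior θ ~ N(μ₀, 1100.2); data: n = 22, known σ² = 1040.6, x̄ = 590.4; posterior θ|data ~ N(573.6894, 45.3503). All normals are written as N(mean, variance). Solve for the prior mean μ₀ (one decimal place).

μ₀ = 185.0

With known observation variance, the Normal–Normal posterior has precision τ_n = τ₀ + n/σ² and mean μ_n = (τ₀μ₀ + (n/σ²)x̄)/τ_n.
Here τ₀ = 1/1100.2 = 0.000909 and τ_data = 22/1040.6 = 0.021142, so τ_n = 0.022051.
Rearranging for μ₀: μ₀ = (μ_n·τ_n − τ_data·x̄)/τ₀ = (573.6894·0.022051 − 0.021142·590.4) / 0.000909 = 0.168188/0.000909 ≈ 185.0.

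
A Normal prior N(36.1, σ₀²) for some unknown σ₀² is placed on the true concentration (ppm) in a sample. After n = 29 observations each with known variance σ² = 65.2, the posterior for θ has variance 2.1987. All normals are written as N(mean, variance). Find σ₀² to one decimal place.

σ₀² = 99.7

Posterior precision equals prior precision plus data precision: 1/σ_n² = 1/σ₀² + n/σ².
So 1/σ₀² = 1/2.1987 − 29/65.2 = 0.454814 − 0.444785 = 0.010029.
Hence σ₀² = 1/0.010029 ≈ 99.7.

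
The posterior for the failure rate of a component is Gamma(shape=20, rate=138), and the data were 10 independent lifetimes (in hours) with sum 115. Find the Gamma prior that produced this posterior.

Gamma(shape=10, rate=23)

Gamma–exponential conjugacy: posterior shape = α + n, posterior rate = β + Σtᵢ.
So α = 20 − 10 = 10 and β = 138 − 115 = 23.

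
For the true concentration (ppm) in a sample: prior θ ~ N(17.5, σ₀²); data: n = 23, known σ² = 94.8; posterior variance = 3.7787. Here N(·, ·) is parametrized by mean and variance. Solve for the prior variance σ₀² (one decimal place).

Posterior precision equals prior precision plus data precision: 1/σ_n² = 1/σ₀² + n/σ².
So 1/σ₀² = 1/3.7787 − 23/94.8 = 0.264641 − 0.242616 = 0.022025.
Hence σ₀² = 1/0.022025 ≈ 45.4.

σ₀² = 45.4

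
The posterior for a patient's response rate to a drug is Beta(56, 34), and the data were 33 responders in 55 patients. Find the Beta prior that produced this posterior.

Beta(23, 12)

Beta is conjugate to the binomial likelihood: posterior = Beta(α+s, β+f).
So α = 56 − 33 = 23 and β = 34 − 22 = 12.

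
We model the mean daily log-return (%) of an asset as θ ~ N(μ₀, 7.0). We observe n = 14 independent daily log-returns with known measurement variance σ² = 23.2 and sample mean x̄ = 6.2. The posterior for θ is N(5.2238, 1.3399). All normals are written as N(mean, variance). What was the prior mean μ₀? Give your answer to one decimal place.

The posterior mean is a precision-weighted average: μ_n = (τ₀μ₀ + τ_data·x̄)/(τ₀+τ_data), with τ₀=1/σ₀² and τ_data=n/σ².
Here τ₀ = 1/7.0 = 0.142857 and τ_data = 14/23.2 = 0.603448, so τ_n = 0.746305.
Rearranging for μ₀: μ₀ = (μ_n·τ_n − τ_data·x̄)/τ₀ = (5.2238·0.746305 − 0.603448·6.2) / 0.142857 = 0.157170/0.142857 ≈ 1.1.

μ₀ = 1.1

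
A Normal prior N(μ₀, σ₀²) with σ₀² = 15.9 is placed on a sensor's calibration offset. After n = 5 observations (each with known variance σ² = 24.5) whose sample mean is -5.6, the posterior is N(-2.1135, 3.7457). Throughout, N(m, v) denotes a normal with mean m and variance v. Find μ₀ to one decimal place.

μ₀ = 9.2

With known observation variance, the Normal–Normal posterior has precision τ_n = τ₀ + n/σ² and mean μ_n = (τ₀μ₀ + (n/σ²)x̄)/τ_n.
Here τ₀ = 1/15.9 = 0.062893 and τ_data = 5/24.5 = 0.204082, so τ_n = 0.266975.
Rearranging for μ₀: μ₀ = (μ_n·τ_n − τ_data·x̄)/τ₀ = (-2.1135·0.266975 − 0.204082·-5.6) / 0.062893 = 0.578608/0.062893 ≈ 9.2.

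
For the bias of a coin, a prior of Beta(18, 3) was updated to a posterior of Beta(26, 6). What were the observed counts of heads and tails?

Under Beta–binomial conjugacy the posterior parameters are (α+s, β+f).
So s = 26 − 18 = 8 and f = 6 − 3 = 3.

8 heads and 3 tails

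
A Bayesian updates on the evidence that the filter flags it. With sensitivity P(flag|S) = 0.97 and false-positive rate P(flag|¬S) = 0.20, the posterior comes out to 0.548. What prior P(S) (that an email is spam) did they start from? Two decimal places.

P(S) = 0.20

Bayes' rule in odds form gives O(S|E) = O(S)·[P(E|S)/P(E|¬S)], hence O(S) = O(S|E)/LR.
Posterior odds = 0.548/(1−0.548) = 1.2124. LR = 0.97/0.20 = 4.8500.
Prior odds = 1.2124/4.8500 = 0.2500, so P(S) = 0.2500/(1+0.2500) ≈ 0.20.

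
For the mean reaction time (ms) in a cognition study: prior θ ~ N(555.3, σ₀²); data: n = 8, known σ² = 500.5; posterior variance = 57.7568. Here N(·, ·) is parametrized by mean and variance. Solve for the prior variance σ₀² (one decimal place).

For the Normal–Normal model with known σ², precisions add: τ_n = τ₀ + n/σ².
So 1/σ₀² = 1/57.7568 − 8/500.5 = 0.017314 − 0.015984 = 0.001330.
Hence σ₀² = 1/0.001330 ≈ 751.9.

σ₀² = 751.9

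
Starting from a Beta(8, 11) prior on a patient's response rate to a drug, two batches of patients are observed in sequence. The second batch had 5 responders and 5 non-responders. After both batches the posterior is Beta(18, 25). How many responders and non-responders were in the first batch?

Sequential conjugate updates are equivalent to a single update on the pooled data, so total successes = posterior α − prior α and total failures = posterior β − prior β.
Total across both batches: 18−8=10 responders, 25−11=14 non-responders.
Subtract the second batch: 10−5=5 responders and 14−5=9 non-responders.

5 responders and 9 non-responders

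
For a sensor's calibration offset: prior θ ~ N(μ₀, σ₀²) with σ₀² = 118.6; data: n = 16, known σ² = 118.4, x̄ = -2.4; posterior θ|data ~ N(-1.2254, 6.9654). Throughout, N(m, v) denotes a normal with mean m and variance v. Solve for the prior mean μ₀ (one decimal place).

μ₀ = 17.6

The posterior mean is a precision-weighted average: μ_n = (τ₀μ₀ + τ_data·x̄)/(τ₀+τ_data), with τ₀=1/σ₀² and τ_data=n/σ².
Here τ₀ = 1/118.6 = 0.008432 and τ_data = 16/118.4 = 0.135135, so τ_n = 0.143567.
Rearranging for μ₀: μ₀ = (μ_n·τ_n − τ_data·x̄)/τ₀ = (-1.2254·0.143567 − 0.135135·-2.4) / 0.008432 = 0.148397/0.008432 ≈ 17.6.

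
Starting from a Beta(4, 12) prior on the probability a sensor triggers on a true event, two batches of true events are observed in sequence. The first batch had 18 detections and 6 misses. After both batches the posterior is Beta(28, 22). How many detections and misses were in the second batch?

Sequential conjugate updates are equivalent to a single update on the pooled data, so total successes = posterior α − prior α and total failures = posterior β − prior β.
Total across both batches: 28−4=24 detections, 22−12=10 misses.
Subtract the first batch: 24−18=6 detections and 10−6=4 misses.

6 detections and 4 misses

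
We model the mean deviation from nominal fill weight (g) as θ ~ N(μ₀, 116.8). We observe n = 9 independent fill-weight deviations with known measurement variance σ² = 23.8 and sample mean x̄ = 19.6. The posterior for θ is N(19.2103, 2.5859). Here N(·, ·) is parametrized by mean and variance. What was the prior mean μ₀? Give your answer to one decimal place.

With known observation variance, the Normal–Normal posterior has precision τ_n = τ₀ + n/σ² and mean μ_n = (τ₀μ₀ + (n/σ²)x̄)/τ_n.
Here τ₀ = 1/116.8 = 0.008562 and τ_data = 9/23.8 = 0.378151, so τ_n = 0.386713.
Rearranging for μ₀: μ₀ = (μ_n·τ_n − τ_data·x̄)/τ₀ = (19.2103·0.386713 − 0.378151·19.6) / 0.008562 = 0.017113/0.008562 ≈ 2.0.

μ₀ = 2.0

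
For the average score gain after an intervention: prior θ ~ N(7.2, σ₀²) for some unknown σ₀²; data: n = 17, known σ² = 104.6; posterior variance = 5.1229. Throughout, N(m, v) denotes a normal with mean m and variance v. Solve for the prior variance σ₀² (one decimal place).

Posterior precision equals prior precision plus data precision: 1/σ_n² = 1/σ₀² + n/σ².
So 1/σ₀² = 1/5.1229 − 17/104.6 = 0.195202 − 0.162524 = 0.032678.
Hence σ₀² = 1/0.032678 ≈ 30.6.

σ₀² = 30.6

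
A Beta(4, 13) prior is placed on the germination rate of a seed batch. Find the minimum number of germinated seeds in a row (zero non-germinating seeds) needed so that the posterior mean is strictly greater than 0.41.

After k germinated seeds and 0 non-germinating seeds the posterior is Beta(4+k, 13), with mean (4+k)/(4+13+k).
Set (4+k)/(17+k) > 0.41 and solve: k > (0.41·17 − 4)/(1 − 0.41) = 5.034.
The smallest integer exceeding 5.034 is 6, and checking k=6: (10)/(23) = 0.4348 > 0.41.

k = 6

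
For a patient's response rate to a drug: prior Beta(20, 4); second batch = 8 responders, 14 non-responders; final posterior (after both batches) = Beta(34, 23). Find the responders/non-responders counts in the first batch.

Because Beta–binomial updating is additive in the counts, the combined data contributed (α_post−α_prior, β_post−β_prior) successes and failures.
Total across both batches: 34−20=14 responders, 23−4=19 non-responders.
Subtract the second batch: 14−8=6 responders and 19−14=5 non-responders.

6 responders and 5 non-responders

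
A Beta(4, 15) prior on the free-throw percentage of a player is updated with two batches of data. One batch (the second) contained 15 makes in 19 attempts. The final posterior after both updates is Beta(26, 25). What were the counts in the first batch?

7 makes and 6 misses

Because Beta–binomial updating is additive in the counts, the combined data contributed (α_post−α_prior, β_post−β_prior) successes and failures.
Total across both batches: 26−4=22 makes, 25−15=10 misses.
Subtract the second batch: 22−15=7 makes and 10−4=6 misses.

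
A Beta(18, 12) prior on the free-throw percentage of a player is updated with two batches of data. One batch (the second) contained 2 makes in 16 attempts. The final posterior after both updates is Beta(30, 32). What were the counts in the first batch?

Sequential conjugate updates are equivalent to a single update on the pooled data, so total successes = posterior α − prior α and total failures = posterior β − prior β.
Total across both batches: 30−18=12 makes, 32−12=20 misses.
Subtract the second batch: 12−2=10 makes and 20−14=6 misses.

10 makes and 6 misses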